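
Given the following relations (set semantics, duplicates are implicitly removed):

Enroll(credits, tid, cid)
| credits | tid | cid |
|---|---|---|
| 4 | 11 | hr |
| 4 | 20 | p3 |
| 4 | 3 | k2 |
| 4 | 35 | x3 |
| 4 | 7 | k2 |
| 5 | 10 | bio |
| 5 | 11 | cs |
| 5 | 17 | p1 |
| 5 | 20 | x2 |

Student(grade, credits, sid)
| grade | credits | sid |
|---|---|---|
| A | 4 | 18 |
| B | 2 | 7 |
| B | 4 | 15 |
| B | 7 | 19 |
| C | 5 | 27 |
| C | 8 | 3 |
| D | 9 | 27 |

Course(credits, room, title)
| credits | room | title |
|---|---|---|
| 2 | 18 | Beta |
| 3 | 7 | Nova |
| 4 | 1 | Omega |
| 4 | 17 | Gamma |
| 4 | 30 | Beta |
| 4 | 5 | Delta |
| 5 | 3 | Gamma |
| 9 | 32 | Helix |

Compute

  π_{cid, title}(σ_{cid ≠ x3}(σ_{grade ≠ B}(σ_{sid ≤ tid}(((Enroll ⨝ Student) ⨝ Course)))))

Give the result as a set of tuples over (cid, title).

Enroll ⋈ Student (natural join on credits): {(4, 11, hr, A, 18), (4, 11, hr, B, 15), (4, 20, p3, A, 18), (4, 20, p3, B, 15), (4, 3, k2, A, 18), (4, 3, k2, B, 15), (4, 35, x3, A, 18), (4, 35, x3, B, 15), (4, 7, k2, A, 18), (4, 7, k2, B, 15), (5, 10, bio, C, 27), (5, 11, cs, C, 27), (5, 17, p1, C, 27), (5, 20, x2, C, 27)}
(Enroll ⨝ Student) ⋈ Course (natural join on credits): {(4, 11, hr, A, 18, 1, Omega), (4, 11, hr, A, 18, 17, Gamma), (4, 11, hr, A, 18, 30, Beta), (4, 11, hr, A, 18, 5, Delta), (4, 11, hr, B, 15, 1, Omega), (4, 11, hr, B, 15, 17, Gamma), (4, 11, hr, B, 15, 30, Beta), (4, 11, hr, B, 15, 5, Delta), (4, 20, p3, A, 18, 1, Omega), (4, 20, p3, A, 18, 17, Gamma), (4, 20, p3, A, 18, 30, Beta), (4, 20, p3, A, 18, 5, Delta), (4, 20, p3, B, 15, 1, Omega), (4, 20, p3, B, 15, 17, Gamma), (4, 20, p3, B, 15, 30, Beta), (4, 20, p3, B, 15, 5, Delta), (4, 3, k2, A, 18, 1, Omega), (4, 3, k2, A, 18, 17, Gamma), (4, 3, k2, A, 18, 30, Beta), (4, 3, k2, A, 18, 5, Delta), (4, 3, k2, B, 15, 1, Omega), (4, 3, k2, B, 15, 17, Gamma), (4, 3, k2, B, 15, 30, Beta), (4, 3, k2, B, 15, 5, Delta), (4, 35, x3, A, 18, 1, Omega), (4, 35, x3, A, 18, 17, Gamma), (4, 35, x3, A, 18, 30, Beta), (4, 35, x3, A, 18, 5, Delta), (4, 35, x3, B, 15, 1, Omega), (4, 35, x3, B, 15, 17, Gamma), (4, 35, x3, B, 15, 30, Beta), (4, 35, x3, B, 15, 5, Delta), (4, 7, k2, A, 18, 1, Omega), (4, 7, k2, A, 18, 17, Gamma), (4, 7, k2, A, 18, 30, Beta), (4, 7, k2, A, 18, 5, Delta), (4, 7, k2, B, 15, 1, Omega), (4, 7, k2, B, 15, 17, Gamma), (4, 7, k2, B, 15, 30, Beta), (4, 7, k2, B, 15, 5, Delta), (5, 10, bio, C, 27, 3, Gamma), (5, 11, cs, C, 27, 3, Gamma), (5, 17, p1, C, 27, 3, Gamma), (5, 20, x2, C, 27, 3, Gamma)}
σ[sid ≤ tid]: keep tuples satisfying sid ≤ tid → {(4, 20, p3, A, 18, 1, Omega), (4, 20, p3, A, 18, 17, Gamma), (4, 20, p3, A, 18, 30, Beta), (4, 20, p3, A, 18, 5, Delta), (4, 20, p3, B, 15, 1, Omega), (4, 20, p3, B, 15, 17, Gamma), (4, 20, p3, B, 15, 30, Beta), (4, 20, p3, B, 15, 5, Delta), (4, 35, x3, A, 18, 1, Omega), (4, 35, x3, A, 18, 17, Gamma), (4, 35, x3, A, 18, 30, Beta), (4, 35, x3, A, 18, 5, Delta), (4, 35, x3, B, 15, 1, Omega), (4, 35, x3, B, 15, 17, Gamma), (4, 35, x3, B, 15, 30, Beta), (4, 35, x3, B, 15, 5, Delta)}
σ[grade ≠ B]: keep tuples satisfying grade ≠ B → {(4, 20, p3, A, 18, 1, Omega), (4, 20, p3, A, 18, 17, Gamma), (4, 20, p3, A, 18, 30, Beta), (4, 20, p3, A, 18, 5, Delta), (4, 35, x3, A, 18, 1, Omega), (4, 35, x3, A, 18, 17, Gamma), (4, 35, x3, A, 18, 30, Beta), (4, 35, x3, A, 18, 5, Delta)}
σ[cid ≠ x3]: keep tuples satisfying cid ≠ x3 → {(4, 20, p3, A, 18, 1, Omega), (4, 20, p3, A, 18, 17, Gamma), (4, 20, p3, A, 18, 30, Beta), (4, 20, p3, A, 18, 5, Delta)}
π_{cid, title} gives {(p3, Beta), (p3, Delta), (p3, Gamma), (p3, Omega)}.

{(p3, Beta), (p3, Delta), (p3, Gamma), (p3, Omega)}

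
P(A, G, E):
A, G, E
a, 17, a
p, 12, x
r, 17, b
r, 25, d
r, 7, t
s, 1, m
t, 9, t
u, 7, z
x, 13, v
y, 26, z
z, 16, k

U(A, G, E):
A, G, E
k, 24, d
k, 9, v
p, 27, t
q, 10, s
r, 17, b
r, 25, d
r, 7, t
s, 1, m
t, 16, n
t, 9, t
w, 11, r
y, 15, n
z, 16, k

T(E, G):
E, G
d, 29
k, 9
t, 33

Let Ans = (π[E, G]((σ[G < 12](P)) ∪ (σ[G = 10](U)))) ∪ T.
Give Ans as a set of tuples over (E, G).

σ[G < 12]: keep tuples satisfying G < 12 → {(r, 7, t), (s, 1, m), (t, 9, t), (u, 7, z)}
σ[G = 10]: keep tuples satisfying G = 10 → {(q, 10, s)}
Taking the union: {(q, 10, s), (r, 7, t), (s, 1, m), (t, 9, t), (u, 7, z)}
Keep only column(s) E, G: {(m, 1), (s, 10), (t, 7), (t, 9), (z, 7)}
Taking the union: {(d, 29), (k, 9), (m, 1), (s, 10), (t, 33), (t, 7), (t, 9), (z, 7)}

{(d, 29), (k, 9), (m, 1), (s, 10), (t, 33), (t, 7), (t, 9), (z, 7)}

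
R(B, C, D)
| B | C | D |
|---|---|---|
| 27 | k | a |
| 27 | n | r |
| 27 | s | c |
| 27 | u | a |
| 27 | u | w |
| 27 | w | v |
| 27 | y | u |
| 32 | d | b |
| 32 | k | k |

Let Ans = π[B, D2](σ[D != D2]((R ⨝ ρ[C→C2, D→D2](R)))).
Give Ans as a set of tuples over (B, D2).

{(27, a), (27, c), (27, r), (27, u), (27, v), (27, w), (32, b), (32, k)}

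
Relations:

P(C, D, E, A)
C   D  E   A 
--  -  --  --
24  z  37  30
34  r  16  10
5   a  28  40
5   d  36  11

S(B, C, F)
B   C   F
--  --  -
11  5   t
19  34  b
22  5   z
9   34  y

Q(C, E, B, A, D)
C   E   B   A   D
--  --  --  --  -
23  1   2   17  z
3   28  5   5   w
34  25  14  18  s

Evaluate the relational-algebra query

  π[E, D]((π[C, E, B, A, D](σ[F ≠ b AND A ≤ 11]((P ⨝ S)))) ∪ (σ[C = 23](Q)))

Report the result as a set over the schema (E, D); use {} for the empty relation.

{(1, z), (16, r), (36, d)}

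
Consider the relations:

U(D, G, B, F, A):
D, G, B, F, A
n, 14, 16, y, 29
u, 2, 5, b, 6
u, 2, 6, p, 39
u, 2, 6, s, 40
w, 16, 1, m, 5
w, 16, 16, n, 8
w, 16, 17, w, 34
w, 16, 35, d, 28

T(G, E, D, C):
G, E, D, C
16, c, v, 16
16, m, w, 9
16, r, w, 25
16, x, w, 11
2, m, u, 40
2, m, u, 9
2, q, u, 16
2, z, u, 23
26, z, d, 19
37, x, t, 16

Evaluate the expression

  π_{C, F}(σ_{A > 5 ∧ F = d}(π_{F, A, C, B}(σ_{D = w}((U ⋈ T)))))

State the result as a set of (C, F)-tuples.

{(11, d), (25, d), (9, d)}

Joining U and T on D, G yields {(u, 2, 5, b, 6, m, 40), (u, 2, 5, b, 6, m, 9), (u, 2, 5, b, 6, q, 16), (u, 2, 5, b, 6, z, 23), (u, 2, 6, p, 39, m, 40), (u, 2, 6, p, 39, m, 9), (u, 2, 6, p, 39, q, 16), (u, 2, 6, p, 39, z, 23), (u, 2, 6, s, 40, m, 40), (u, 2, 6, s, 40, m, 9), (u, 2, 6, s, 40, q, 16), (u, 2, 6, s, 40, z, 23), (w, 16, 1, m, 5, m, 9), (w, 16, 1, m, 5, r, 25), (w, 16, 1, m, 5, x, 11), (w, 16, 16, n, 8, m, 9), (w, 16, 16, n, 8, r, 25), (w, 16, 16, n, 8, x, 11), (w, 16, 17, w, 34, m, 9), (w, 16, 17, w, 34, r, 25), (w, 16, 17, w, 34, x, 11), (w, 16, 35, d, 28, m, 9), (w, 16, 35, d, 28, r, 25), (w, 16, 35, d, 28, x, 11)}.
Apply σ_{D = w}; surviving tuples: {(w, 16, 1, m, 5, m, 9), (w, 16, 1, m, 5, r, 25), (w, 16, 1, m, 5, x, 11), (w, 16, 16, n, 8, m, 9), (w, 16, 16, n, 8, r, 25), (w, 16, 16, n, 8, x, 11), (w, 16, 17, w, 34, m, 9), (w, 16, 17, w, 34, r, 25), (w, 16, 17, w, 34, x, 11), (w, 16, 35, d, 28, m, 9), (w, 16, 35, d, 28, r, 25), (w, 16, 35, d, 28, x, 11)}
π[F, A, C, B]: project onto (F, A, C, B) → {(d, 28, 11, 35), (d, 28, 25, 35), (d, 28, 9, 35), (m, 5, 11, 1), (m, 5, 25, 1), (m, 5, 9, 1), (n, 8, 11, 16), (n, 8, 25, 16), (n, 8, 9, 16), (w, 34, 11, 17), (w, 34, 25, 17), (w, 34, 9, 17)}
Apply σ_{A > 5 ∧ F = d}; surviving tuples: {(d, 28, 11, 35), (d, 28, 25, 35), (d, 28, 9, 35)}
π[C, F]: project onto (C, F) → {(11, d), (25, d), (9, d)}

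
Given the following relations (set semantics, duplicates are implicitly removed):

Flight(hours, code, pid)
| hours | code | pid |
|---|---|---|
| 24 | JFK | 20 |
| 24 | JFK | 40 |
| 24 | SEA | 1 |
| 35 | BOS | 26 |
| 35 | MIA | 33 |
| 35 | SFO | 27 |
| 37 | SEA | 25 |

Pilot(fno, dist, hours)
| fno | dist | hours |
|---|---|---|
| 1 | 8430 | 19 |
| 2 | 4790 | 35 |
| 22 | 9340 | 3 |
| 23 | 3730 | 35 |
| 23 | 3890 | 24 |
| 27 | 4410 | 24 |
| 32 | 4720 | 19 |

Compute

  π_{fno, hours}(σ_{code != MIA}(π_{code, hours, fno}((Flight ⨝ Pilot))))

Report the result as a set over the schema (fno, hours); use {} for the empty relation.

Flight ⋈ Pilot (natural join on hours): {(24, JFK, 20, 23, 3890), (24, JFK, 20, 27, 4410), (24, JFK, 40, 23, 3890), (24, JFK, 40, 27, 4410), (24, SEA, 1, 23, 3890), (24, SEA, 1, 27, 4410), (35, BOS, 26, 2, 4790), (35, BOS, 26, 23, 3730), (35, MIA, 33, 2, 4790), (35, MIA, 33, 23, 3730), (35, SFO, 27, 2, 4790), (35, SFO, 27, 23, 3730)}
π[code, hours, fno]: project onto (code, hours, fno) (2 duplicate(s) eliminated) → {(BOS, 35, 2), (BOS, 35, 23), (JFK, 24, 23), (JFK, 24, 27), (MIA, 35, 2), (MIA, 35, 23), (SEA, 24, 23), (SEA, 24, 27), (SFO, 35, 2), (SFO, 35, 23)}
Apply σ_{code != MIA}; surviving tuples: {(BOS, 35, 2), (BOS, 35, 23), (JFK, 24, 23), (JFK, 24, 27), (SEA, 24, 23), (SEA, 24, 27), (SFO, 35, 2), (SFO, 35, 23)}
π[fno, hours]: project onto (fno, hours) (4 duplicate(s) eliminated) → {(2, 35), (23, 24), (23, 35), (27, 24)}

{(2, 35), (23, 24), (23, 35), (27, 24)}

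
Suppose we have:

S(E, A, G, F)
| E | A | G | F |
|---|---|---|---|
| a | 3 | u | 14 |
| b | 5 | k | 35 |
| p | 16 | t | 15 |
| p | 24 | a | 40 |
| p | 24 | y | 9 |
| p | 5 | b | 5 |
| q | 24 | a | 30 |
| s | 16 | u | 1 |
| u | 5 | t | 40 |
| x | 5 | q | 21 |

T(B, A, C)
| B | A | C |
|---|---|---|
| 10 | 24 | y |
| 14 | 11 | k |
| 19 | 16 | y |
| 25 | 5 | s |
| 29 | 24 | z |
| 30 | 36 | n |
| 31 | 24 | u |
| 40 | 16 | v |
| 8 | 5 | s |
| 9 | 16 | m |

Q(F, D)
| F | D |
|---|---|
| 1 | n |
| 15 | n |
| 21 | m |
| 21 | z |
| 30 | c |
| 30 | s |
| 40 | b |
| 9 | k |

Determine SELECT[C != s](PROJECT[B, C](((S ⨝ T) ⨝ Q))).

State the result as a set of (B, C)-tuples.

{(10, y), (19, y), (29, z), (31, u), (40, v), (9, m)}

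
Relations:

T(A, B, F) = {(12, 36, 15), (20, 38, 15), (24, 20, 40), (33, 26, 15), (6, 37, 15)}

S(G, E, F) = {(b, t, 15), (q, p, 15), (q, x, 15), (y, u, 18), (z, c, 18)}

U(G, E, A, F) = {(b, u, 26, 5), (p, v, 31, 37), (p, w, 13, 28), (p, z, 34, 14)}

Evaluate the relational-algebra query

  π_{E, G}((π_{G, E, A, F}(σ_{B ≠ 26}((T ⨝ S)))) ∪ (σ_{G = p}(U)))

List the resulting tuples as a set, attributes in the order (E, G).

{(p, q), (t, b), (v, p), (w, p), (x, q), (z, p)}

T ⋈ S (natural join on F): {(12, 36, 15, b, t), (12, 36, 15, q, p), (12, 36, 15, q, x), (20, 38, 15, b, t), (20, 38, 15, q, p), (20, 38, 15, q, x), (33, 26, 15, b, t), (33, 26, 15, q, p), (33, 26, 15, q, x), (6, 37, 15, b, t), (6, 37, 15, q, p), (6, 37, 15, q, x)}
σ[B ≠ 26]: keep tuples satisfying B ≠ 26 → {(12, 36, 15, b, t), (12, 36, 15, q, p), (12, 36, 15, q, x), (20, 38, 15, b, t), (20, 38, 15, q, p), (20, 38, 15, q, x), (6, 37, 15, b, t), (6, 37, 15, q, p), (6, 37, 15, q, x)}
Projecting to G, E, A, F: {(b, t, 12, 15), (b, t, 20, 15), (b, t, 6, 15), (q, p, 12, 15), (q, p, 20, 15), (q, p, 6, 15), (q, x, 12, 15), (q, x, 20, 15), (q, x, 6, 15)}
σ[G = p]: keep tuples satisfying G = p → {(p, v, 31, 37), (p, w, 13, 28), (p, z, 34, 14)}
Taking the union: {(b, t, 12, 15), (b, t, 20, 15), (b, t, 6, 15), (p, v, 31, 37), (p, w, 13, 28), (p, z, 34, 14), (q, p, 12, 15), (q, p, 20, 15), (q, p, 6, 15), (q, x, 12, 15), (q, x, 20, 15), (q, x, 6, 15)}
Projecting to E, G (6 duplicate(s) eliminated): {(p, q), (t, b), (v, p), (w, p), (x, q), (z, p)}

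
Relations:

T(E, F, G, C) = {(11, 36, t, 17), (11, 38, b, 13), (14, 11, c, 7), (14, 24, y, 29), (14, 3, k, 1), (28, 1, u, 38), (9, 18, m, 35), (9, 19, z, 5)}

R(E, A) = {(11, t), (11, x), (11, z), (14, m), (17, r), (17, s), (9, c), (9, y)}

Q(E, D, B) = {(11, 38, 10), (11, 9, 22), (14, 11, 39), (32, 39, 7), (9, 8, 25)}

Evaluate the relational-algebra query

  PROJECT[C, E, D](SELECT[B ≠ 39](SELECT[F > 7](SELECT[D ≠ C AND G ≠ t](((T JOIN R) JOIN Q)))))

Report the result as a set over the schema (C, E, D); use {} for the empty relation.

{(13, 11, 38), (13, 11, 9), (35, 9, 8), (5, 9, 8)}

Joining T and R on E yields {(11, 36, t, 17, t), (11, 36, t, 17, x), (11, 36, t, 17, z), (11, 38, b, 13, t), (11, 38, b, 13, x), (11, 38, b, 13, z), (14, 11, c, 7, m), (14, 24, y, 29, m), (14, 3, k, 1, m), (9, 18, m, 35, c), (9, 18, m, 35, y), (9, 19, z, 5, c), (9, 19, z, 5, y)}.
Joining (T JOIN R) and Q on E yields {(11, 36, t, 17, t, 38, 10), (11, 36, t, 17, t, 9, 22), (11, 36, t, 17, x, 38, 10), (11, 36, t, 17, x, 9, 22), (11, 36, t, 17, z, 38, 10), (11, 36, t, 17, z, 9, 22), (11, 38, b, 13, t, 38, 10), (11, 38, b, 13, t, 9, 22), (11, 38, b, 13, x, 38, 10), (11, 38, b, 13, x, 9, 22), (11, 38, b, 13, z, 38, 10), (11, 38, b, 13, z, 9, 22), (14, 11, c, 7, m, 11, 39), (14, 24, y, 29, m, 11, 39), (14, 3, k, 1, m, 11, 39), (9, 18, m, 35, c, 8, 25), (9, 18, m, 35, y, 8, 25), (9, 19, z, 5, c, 8, 25), (9, 19, z, 5, y, 8, 25)}.
Selection D ≠ C AND G ≠ t: {(11, 38, b, 13, t, 38, 10), (11, 38, b, 13, t, 9, 22), (11, 38, b, 13, x, 38, 10), (11, 38, b, 13, x, 9, 22), (11, 38, b, 13, z, 38, 10), (11, 38, b, 13, z, 9, 22), (14, 11, c, 7, m, 11, 39), (14, 24, y, 29, m, 11, 39), (14, 3, k, 1, m, 11, 39), (9, 18, m, 35, c, 8, 25), (9, 18, m, 35, y, 8, 25), (9, 19, z, 5, c, 8, 25), (9, 19, z, 5, y, 8, 25)}
Selection F > 7: {(11, 38, b, 13, t, 38, 10), (11, 38, b, 13, t, 9, 22), (11, 38, b, 13, x, 38, 10), (11, 38, b, 13, x, 9, 22), (11, 38, b, 13, z, 38, 10), (11, 38, b, 13, z, 9, 22), (14, 11, c, 7, m, 11, 39), (14, 24, y, 29, m, 11, 39), (9, 18, m, 35, c, 8, 25), (9, 18, m, 35, y, 8, 25), (9, 19, z, 5, c, 8, 25), (9, 19, z, 5, y, 8, 25)}
Selection B ≠ 39: {(11, 38, b, 13, t, 38, 10), (11, 38, b, 13, t, 9, 22), (11, 38, b, 13, x, 38, 10), (11, 38, b, 13, x, 9, 22), (11, 38, b, 13, z, 38, 10), (11, 38, b, 13, z, 9, 22), (9, 18, m, 35, c, 8, 25), (9, 18, m, 35, y, 8, 25), (9, 19, z, 5, c, 8, 25), (9, 19, z, 5, y, 8, 25)}
π_{C, E, D} gives {(13, 11, 38), (13, 11, 9), (35, 9, 8), (5, 9, 8)} (6 duplicate(s) eliminated).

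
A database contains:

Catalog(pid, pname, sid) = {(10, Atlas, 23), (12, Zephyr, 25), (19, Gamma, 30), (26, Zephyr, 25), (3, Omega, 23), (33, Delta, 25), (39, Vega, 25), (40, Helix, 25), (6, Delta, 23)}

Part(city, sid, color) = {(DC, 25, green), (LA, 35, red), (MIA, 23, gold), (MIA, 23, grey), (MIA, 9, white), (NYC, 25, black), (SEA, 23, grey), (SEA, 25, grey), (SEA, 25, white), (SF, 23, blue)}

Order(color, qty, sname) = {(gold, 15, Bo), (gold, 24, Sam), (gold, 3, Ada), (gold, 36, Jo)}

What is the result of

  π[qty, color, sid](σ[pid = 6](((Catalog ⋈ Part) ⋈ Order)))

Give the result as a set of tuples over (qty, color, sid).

{(15, gold, 23), (24, gold, 23), (3, gold, 23), (36, gold, 23)}

Joining Catalog and Part on sid yields {(10, Atlas, 23, MIA, gold), (10, Atlas, 23, MIA, grey), (10, Atlas, 23, SEA, grey), (10, Atlas, 23, SF, blue), (12, Zephyr, 25, DC, green), (12, Zephyr, 25, NYC, black), (12, Zephyr, 25, SEA, grey), (12, Zephyr, 25, SEA, white), (26, Zephyr, 25, DC, green), (26, Zephyr, 25, NYC, black), (26, Zephyr, 25, SEA, grey), (26, Zephyr, 25, SEA, white), (3, Omega, 23, MIA, gold), (3, Omega, 23, MIA, grey), (3, Omega, 23, SEA, grey), (3, Omega, 23, SF, blue), (33, Delta, 25, DC, green), (33, Delta, 25, NYC, black), (33, Delta, 25, SEA, grey), (33, Delta, 25, SEA, white), (39, Vega, 25, DC, green), (39, Vega, 25, NYC, black), (39, Vega, 25, SEA, grey), (39, Vega, 25, SEA, white), (40, Helix, 25, DC, green), (40, Helix, 25, NYC, black), (40, Helix, 25, SEA, grey), (40, Helix, 25, SEA, white), (6, Delta, 23, MIA, gold), (6, Delta, 23, MIA, grey), (6, Delta, 23, SEA, grey), (6, Delta, 23, SF, blue)}.
Joining (Catalog ⋈ Part) and Order on color yields {(10, Atlas, 23, MIA, gold, 15, Bo), (10, Atlas, 23, MIA, gold, 24, Sam), (10, Atlas, 23, MIA, gold, 3, Ada), (10, Atlas, 23, MIA, gold, 36, Jo), (3, Omega, 23, MIA, gold, 15, Bo), (3, Omega, 23, MIA, gold, 24, Sam), (3, Omega, 23, MIA, gold, 3, Ada), (3, Omega, 23, MIA, gold, 36, Jo), (6, Delta, 23, MIA, gold, 15, Bo), (6, Delta, 23, MIA, gold, 24, Sam), (6, Delta, 23, MIA, gold, 3, Ada), (6, Delta, 23, MIA, gold, 36, Jo)}.
Filtering on pid = 6 leaves {(6, Delta, 23, MIA, gold, 15, Bo), (6, Delta, 23, MIA, gold, 24, Sam), (6, Delta, 23, MIA, gold, 3, Ada), (6, Delta, 23, MIA, gold, 36, Jo)}.
Keep only column(s) qty, color, sid: {(15, gold, 23), (24, gold, 23), (3, gold, 23), (36, gold, 23)}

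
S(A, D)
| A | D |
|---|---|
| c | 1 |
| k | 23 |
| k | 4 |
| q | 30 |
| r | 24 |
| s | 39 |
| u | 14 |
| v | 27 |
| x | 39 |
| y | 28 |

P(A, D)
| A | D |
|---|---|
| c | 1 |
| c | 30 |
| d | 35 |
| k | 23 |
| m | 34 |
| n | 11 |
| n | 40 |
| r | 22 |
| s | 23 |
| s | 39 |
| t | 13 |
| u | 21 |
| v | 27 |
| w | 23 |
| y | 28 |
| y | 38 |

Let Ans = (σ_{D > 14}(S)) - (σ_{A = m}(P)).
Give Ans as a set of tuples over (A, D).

{(k, 23), (q, 30), (r, 24), (s, 39), (v, 27), (x, 39), (y, 28)}

Apply σ_{D > 14}; surviving tuples: {(k, 23), (q, 30), (r, 24), (s, 39), (v, 27), (x, 39), (y, 28)}
Apply σ_{A = m}; surviving tuples: {(m, 34)}
Difference: {(k, 23), (q, 30), (r, 24), (s, 39), (v, 27), (x, 39), (y, 28)} with {(m, 34)} → {(k, 23), (q, 30), (r, 24), (s, 39), (v, 27), (x, 39), (y, 28)}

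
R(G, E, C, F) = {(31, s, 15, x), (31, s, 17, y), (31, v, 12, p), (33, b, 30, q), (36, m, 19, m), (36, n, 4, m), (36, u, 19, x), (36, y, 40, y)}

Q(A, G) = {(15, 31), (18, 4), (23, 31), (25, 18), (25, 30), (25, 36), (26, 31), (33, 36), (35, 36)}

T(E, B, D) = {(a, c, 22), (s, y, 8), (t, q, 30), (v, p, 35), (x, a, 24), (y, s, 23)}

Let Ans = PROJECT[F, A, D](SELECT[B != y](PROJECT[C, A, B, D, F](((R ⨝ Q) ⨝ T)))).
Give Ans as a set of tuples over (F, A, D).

Joining R and Q on G yields {(31, s, 15, x, 15), (31, s, 15, x, 23), (31, s, 15, x, 26), (31, s, 17, y, 15), (31, s, 17, y, 23), (31, s, 17, y, 26), (31, v, 12, p, 15), (31, v, 12, p, 23), (31, v, 12, p, 26), (36, m, 19, m, 25), (36, m, 19, m, 33), (36, m, 19, m, 35), (36, n, 4, m, 25), (36, n, 4, m, 33), (36, n, 4, m, 35), (36, u, 19, x, 25), (36, u, 19, x, 33), (36, u, 19, x, 35), (36, y, 40, y, 25), (36, y, 40, y, 33), (36, y, 40, y, 35)}.
Joining (R ⨝ Q) and T on E yields {(31, s, 15, x, 15, y, 8), (31, s, 15, x, 23, y, 8), (31, s, 15, x, 26, y, 8), (31, s, 17, y, 15, y, 8), (31, s, 17, y, 23, y, 8), (31, s, 17, y, 26, y, 8), (31, v, 12, p, 15, p, 35), (31, v, 12, p, 23, p, 35), (31, v, 12, p, 26, p, 35), (36, y, 40, y, 25, s, 23), (36, y, 40, y, 33, s, 23), (36, y, 40, y, 35, s, 23)}.
Projecting to C, A, B, D, F: {(12, 15, p, 35, p), (12, 23, p, 35, p), (12, 26, p, 35, p), (15, 15, y, 8, x), (15, 23, y, 8, x), (15, 26, y, 8, x), (17, 15, y, 8, y), (17, 23, y, 8, y), (17, 26, y, 8, y), (40, 25, s, 23, y), (40, 33, s, 23, y), (40, 35, s, 23, y)}
Selection B != y: {(12, 15, p, 35, p), (12, 23, p, 35, p), (12, 26, p, 35, p), (40, 25, s, 23, y), (40, 33, s, 23, y), (40, 35, s, 23, y)}
Projecting to F, A, D: {(p, 15, 35), (p, 23, 35), (p, 26, 35), (y, 25, 23), (y, 33, 23), (y, 35, 23)}

{(p, 15, 35), (p, 23, 35), (p, 26, 35), (y, 25, 23), (y, 33, 23), (y, 35, 23)}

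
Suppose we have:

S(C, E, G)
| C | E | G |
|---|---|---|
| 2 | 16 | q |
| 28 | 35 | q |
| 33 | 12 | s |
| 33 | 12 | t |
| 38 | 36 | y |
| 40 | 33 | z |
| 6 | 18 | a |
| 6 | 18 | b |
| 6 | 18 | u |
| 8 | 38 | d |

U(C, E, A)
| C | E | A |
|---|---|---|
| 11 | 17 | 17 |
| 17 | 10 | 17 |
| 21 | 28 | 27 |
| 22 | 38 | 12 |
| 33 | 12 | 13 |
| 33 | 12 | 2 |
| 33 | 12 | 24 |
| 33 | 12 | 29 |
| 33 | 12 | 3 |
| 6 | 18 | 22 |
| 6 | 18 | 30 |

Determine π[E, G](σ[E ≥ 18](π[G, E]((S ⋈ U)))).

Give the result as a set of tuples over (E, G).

S ⋈ U (natural join on C, E): {(33, 12, s, 13), (33, 12, s, 2), (33, 12, s, 24), (33, 12, s, 29), (33, 12, s, 3), (33, 12, t, 13), (33, 12, t, 2), (33, 12, t, 24), (33, 12, t, 29), (33, 12, t, 3), (6, 18, a, 22), (6, 18, a, 30), (6, 18, b, 22), (6, 18, b, 30), (6, 18, u, 22), (6, 18, u, 30)}
Projecting to G, E (11 duplicate(s) eliminated): {(a, 18), (b, 18), (s, 12), (t, 12), (u, 18)}
σ[E ≥ 18]: keep tuples satisfying E ≥ 18 → {(a, 18), (b, 18), (u, 18)}
Projecting to E, G: {(18, a), (18, b), (18, u)}

{(18, a), (18, b), (18, u)}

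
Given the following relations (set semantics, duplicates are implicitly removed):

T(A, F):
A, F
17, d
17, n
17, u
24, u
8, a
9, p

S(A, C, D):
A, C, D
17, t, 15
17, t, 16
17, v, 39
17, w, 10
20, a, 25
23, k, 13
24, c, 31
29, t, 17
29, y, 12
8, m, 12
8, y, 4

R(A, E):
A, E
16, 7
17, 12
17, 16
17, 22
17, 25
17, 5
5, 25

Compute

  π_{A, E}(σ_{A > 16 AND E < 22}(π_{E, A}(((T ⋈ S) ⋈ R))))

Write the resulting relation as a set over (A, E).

{(17, 12), (17, 16), (17, 5)}

Natural join on A: {(17, d, t, 15), (17, d, t, 16), (17, d, v, 39), (17, d, w, 10), (17, n, t, 15), (17, n, t, 16), (17, n, v, 39), (17, n, w, 10), (17, u, t, 15), (17, u, t, 16), (17, u, v, 39), (17, u, w, 10), (24, u, c, 31), (8, a, m, 12), (8, a, y, 4)}
Natural join on A: {(17, d, t, 15, 12), (17, d, t, 15, 16), (17, d, t, 15, 22), (17, d, t, 15, 25), (17, d, t, 15, 5), (17, d, t, 16, 12), (17, d, t, 16, 16), (17, d, t, 16, 22), (17, d, t, 16, 25), (17, d, t, 16, 5), (17, d, v, 39, 12), (17, d, v, 39, 16), (17, d, v, 39, 22), (17, d, v, 39, 25), (17, d, v, 39, 5), (17, d, w, 10, 12), (17, d, w, 10, 16), (17, d, w, 10, 22), (17, d, w, 10, 25), (17, d, w, 10, 5), (17, n, t, 15, 12), (17, n, t, 15, 16), (17, n, t, 15, 22), (17, n, t, 15, 25), (17, n, t, 15, 5), (17, n, t, 16, 12), (17, n, t, 16, 16), (17, n, t, 16, 22), (17, n, t, 16, 25), (17, n, t, 16, 5), (17, n, v, 39, 12), (17, n, v, 39, 16), (17, n, v, 39, 22), (17, n, v, 39, 25), (17, n, v, 39, 5), (17, n, w, 10, 12), (17, n, w, 10, 16), (17, n, w, 10, 22), (17, n, w, 10, 25), (17, n, w, 10, 5), (17, u, t, 15, 12), (17, u, t, 15, 16), (17, u, t, 15, 22), (17, u, t, 15, 25), (17, u, t, 15, 5), (17, u, t, 16, 12), (17, u, t, 16, 16), (17, u, t, 16, 22), (17, u, t, 16, 25), (17, u, t, 16, 5), (17, u, v, 39, 12), (17, u, v, 39, 16), (17, u, v, 39, 22), (17, u, v, 39, 25), (17, u, v, 39, 5), (17, u, w, 10, 12), (17, u, w, 10, 16), (17, u, w, 10, 22), (17, u, w, 10, 25), (17, u, w, 10, 5)}
Projecting to E, A (55 duplicate(s) eliminated): {(12, 17), (16, 17), (22, 17), (25, 17), (5, 17)}
Selection A > 16 AND E < 22: {(12, 17), (16, 17), (5, 17)}
Projecting to A, E: {(17, 12), (17, 16), (17, 5)}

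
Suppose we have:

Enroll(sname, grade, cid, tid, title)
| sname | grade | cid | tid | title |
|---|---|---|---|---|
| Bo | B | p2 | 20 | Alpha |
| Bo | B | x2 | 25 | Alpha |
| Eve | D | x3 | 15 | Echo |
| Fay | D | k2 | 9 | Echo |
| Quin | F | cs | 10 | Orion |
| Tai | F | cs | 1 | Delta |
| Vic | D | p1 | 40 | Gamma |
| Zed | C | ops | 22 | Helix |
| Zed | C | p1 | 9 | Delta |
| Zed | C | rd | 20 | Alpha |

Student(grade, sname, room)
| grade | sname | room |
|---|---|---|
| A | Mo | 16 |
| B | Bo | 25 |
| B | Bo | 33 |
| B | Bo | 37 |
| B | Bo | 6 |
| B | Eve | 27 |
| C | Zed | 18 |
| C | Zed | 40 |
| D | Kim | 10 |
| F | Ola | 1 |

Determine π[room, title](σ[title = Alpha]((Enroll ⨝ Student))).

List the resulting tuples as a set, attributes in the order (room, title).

{(18, Alpha), (25, Alpha), (33, Alpha), (37, Alpha), (40, Alpha), (6, Alpha)}

Joining Enroll and Student on sname, grade yields {(Bo, B, p2, 20, Alpha, 25), (Bo, B, p2, 20, Alpha, 33), (Bo, B, p2, 20, Alpha, 37), (Bo, B, p2, 20, Alpha, 6), (Bo, B, x2, 25, Alpha, 25), (Bo, B, x2, 25, Alpha, 33), (Bo, B, x2, 25, Alpha, 37), (Bo, B, x2, 25, Alpha, 6), (Zed, C, ops, 22, Helix, 18), (Zed, C, ops, 22, Helix, 40), (Zed, C, p1, 9, Delta, 18), (Zed, C, p1, 9, Delta, 40), (Zed, C, rd, 20, Alpha, 18), (Zed, C, rd, 20, Alpha, 40)}.
Selection title = Alpha: {(Bo, B, p2, 20, Alpha, 25), (Bo, B, p2, 20, Alpha, 33), (Bo, B, p2, 20, Alpha, 37), (Bo, B, p2, 20, Alpha, 6), (Bo, B, x2, 25, Alpha, 25), (Bo, B, x2, 25, Alpha, 33), (Bo, B, x2, 25, Alpha, 37), (Bo, B, x2, 25, Alpha, 6), (Zed, C, rd, 20, Alpha, 18), (Zed, C, rd, 20, Alpha, 40)}
π[room, title]: project onto (room, title) (4 duplicate(s) eliminated) → {(18, Alpha), (25, Alpha), (33, Alpha), (37, Alpha), (40, Alpha), (6, Alpha)}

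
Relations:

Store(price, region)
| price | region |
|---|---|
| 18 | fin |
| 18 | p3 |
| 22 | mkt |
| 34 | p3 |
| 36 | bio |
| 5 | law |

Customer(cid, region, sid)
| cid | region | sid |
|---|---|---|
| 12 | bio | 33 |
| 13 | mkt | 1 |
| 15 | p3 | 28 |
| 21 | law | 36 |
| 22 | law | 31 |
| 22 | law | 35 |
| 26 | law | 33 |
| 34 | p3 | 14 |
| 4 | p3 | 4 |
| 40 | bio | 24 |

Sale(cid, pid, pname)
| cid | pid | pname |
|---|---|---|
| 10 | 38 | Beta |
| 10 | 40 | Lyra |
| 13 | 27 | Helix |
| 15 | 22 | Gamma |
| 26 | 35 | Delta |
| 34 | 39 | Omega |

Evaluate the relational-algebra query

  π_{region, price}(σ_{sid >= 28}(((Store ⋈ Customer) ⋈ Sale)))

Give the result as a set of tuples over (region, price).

Joining Store and Customer on region yields {(18, p3, 15, 28), (18, p3, 34, 14), (18, p3, 4, 4), (22, mkt, 13, 1), (34, p3, 15, 28), (34, p3, 34, 14), (34, p3, 4, 4), (36, bio, 12, 33), (36, bio, 40, 24), (5, law, 21, 36), (5, law, 22, 31), (5, law, 22, 35), (5, law, 26, 33)}.
Joining (Store ⋈ Customer) and Sale on cid yields {(18, p3, 15, 28, 22, Gamma), (18, p3, 34, 14, 39, Omega), (22, mkt, 13, 1, 27, Helix), (34, p3, 15, 28, 22, Gamma), (34, p3, 34, 14, 39, Omega), (5, law, 26, 33, 35, Delta)}.
Selection sid >= 28: {(18, p3, 15, 28, 22, Gamma), (34, p3, 15, 28, 22, Gamma), (5, law, 26, 33, 35, Delta)}
π_{region, price} gives {(law, 5), (p3, 18), (p3, 34)}.

{(law, 5), (p3, 18), (p3, 34)}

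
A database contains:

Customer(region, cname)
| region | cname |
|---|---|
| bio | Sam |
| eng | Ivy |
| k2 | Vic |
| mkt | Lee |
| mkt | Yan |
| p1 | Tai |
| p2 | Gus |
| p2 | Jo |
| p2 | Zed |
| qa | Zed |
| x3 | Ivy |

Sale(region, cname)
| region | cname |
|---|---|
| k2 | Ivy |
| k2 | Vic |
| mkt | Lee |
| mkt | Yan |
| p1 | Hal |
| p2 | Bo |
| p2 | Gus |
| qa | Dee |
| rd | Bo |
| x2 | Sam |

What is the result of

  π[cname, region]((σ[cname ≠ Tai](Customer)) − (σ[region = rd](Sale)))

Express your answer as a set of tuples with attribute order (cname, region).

σ[cname ≠ Tai]: keep tuples satisfying cname ≠ Tai → {(bio, Sam), (eng, Ivy), (k2, Vic), (mkt, Lee), (mkt, Yan), (p2, Gus), (p2, Jo), (p2, Zed), (qa, Zed), (x3, Ivy)}
σ[region = rd]: keep tuples satisfying region = rd → {(rd, Bo)}
Set difference of the two operands is {(bio, Sam), (eng, Ivy), (k2, Vic), (mkt, Lee), (mkt, Yan), (p2, Gus), (p2, Jo), (p2, Zed), (qa, Zed), (x3, Ivy)}.
π_{cname, region} gives {(Gus, p2), (Ivy, eng), (Ivy, x3), (Jo, p2), (Lee, mkt), (Sam, bio), (Vic, k2), (Yan, mkt), (Zed, p2), (Zed, qa)}.

{(Gus, p2), (Ivy, eng), (Ivy, x3), (Jo, p2), (Lee, mkt), (Sam, bio), (Vic, k2), (Yan, mkt), (Zed, p2), (Zed, qa)}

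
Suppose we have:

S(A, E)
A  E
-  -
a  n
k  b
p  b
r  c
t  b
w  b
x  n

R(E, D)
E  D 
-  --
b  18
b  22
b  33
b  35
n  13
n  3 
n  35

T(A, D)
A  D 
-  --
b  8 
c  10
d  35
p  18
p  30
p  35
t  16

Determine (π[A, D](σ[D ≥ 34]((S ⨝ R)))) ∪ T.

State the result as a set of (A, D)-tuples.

{(a, 35), (b, 8), (c, 10), (d, 35), (k, 35), (p, 18), (p, 30), (p, 35), (t, 16), (t, 35), (w, 35), (x, 35)}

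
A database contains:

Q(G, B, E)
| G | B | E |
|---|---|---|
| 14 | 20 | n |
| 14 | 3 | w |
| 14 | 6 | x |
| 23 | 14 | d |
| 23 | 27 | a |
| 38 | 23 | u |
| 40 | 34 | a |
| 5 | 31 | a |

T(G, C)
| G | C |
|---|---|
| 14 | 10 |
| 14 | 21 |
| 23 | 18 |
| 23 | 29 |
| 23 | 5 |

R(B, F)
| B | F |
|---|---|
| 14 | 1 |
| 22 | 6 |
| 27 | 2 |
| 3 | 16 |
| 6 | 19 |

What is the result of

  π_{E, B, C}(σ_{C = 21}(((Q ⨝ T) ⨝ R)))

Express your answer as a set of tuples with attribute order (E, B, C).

{(w, 3, 21), (x, 6, 21)}

Q ⋈ T (natural join on G): {(14, 20, n, 10), (14, 20, n, 21), (14, 3, w, 10), (14, 3, w, 21), (14, 6, x, 10), (14, 6, x, 21), (23, 14, d, 18), (23, 14, d, 29), (23, 14, d, 5), (23, 27, a, 18), (23, 27, a, 29), (23, 27, a, 5)}
(Q ⨝ T) ⋈ R (natural join on B): {(14, 3, w, 10, 16), (14, 3, w, 21, 16), (14, 6, x, 10, 19), (14, 6, x, 21, 19), (23, 14, d, 18, 1), (23, 14, d, 29, 1), (23, 14, d, 5, 1), (23, 27, a, 18, 2), (23, 27, a, 29, 2), (23, 27, a, 5, 2)}
Filtering on C = 21 leaves {(14, 3, w, 21, 16), (14, 6, x, 21, 19)}.
Projecting to E, B, C: {(w, 3, 21), (x, 6, 21)}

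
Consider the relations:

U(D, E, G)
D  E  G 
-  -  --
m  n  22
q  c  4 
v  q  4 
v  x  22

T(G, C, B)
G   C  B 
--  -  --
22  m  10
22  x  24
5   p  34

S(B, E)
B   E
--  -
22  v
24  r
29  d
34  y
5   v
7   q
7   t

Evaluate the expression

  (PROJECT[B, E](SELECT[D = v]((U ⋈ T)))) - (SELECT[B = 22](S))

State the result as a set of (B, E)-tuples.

U ⋈ T (natural join on G): {(m, n, 22, m, 10), (m, n, 22, x, 24), (v, x, 22, m, 10), (v, x, 22, x, 24)}
Selection D = v: {(v, x, 22, m, 10), (v, x, 22, x, 24)}
π_{B, E} gives {(10, x), (24, x)}.
Selection B = 22: {(22, v)}
Taking the difference: {(10, x), (24, x)}

{(10, x), (24, x)}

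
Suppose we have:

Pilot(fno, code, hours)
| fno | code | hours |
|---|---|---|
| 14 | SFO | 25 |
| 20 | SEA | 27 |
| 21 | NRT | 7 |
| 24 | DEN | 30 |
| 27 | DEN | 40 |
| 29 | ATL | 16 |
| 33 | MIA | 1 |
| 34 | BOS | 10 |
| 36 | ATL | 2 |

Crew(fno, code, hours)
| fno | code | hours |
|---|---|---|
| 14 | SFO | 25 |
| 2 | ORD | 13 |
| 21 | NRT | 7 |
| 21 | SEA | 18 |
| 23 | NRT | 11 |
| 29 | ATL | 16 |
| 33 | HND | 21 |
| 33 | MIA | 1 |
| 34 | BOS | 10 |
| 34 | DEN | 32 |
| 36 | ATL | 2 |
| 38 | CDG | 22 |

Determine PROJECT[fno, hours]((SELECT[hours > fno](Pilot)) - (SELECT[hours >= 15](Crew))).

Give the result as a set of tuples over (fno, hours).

Apply σ_{hours > fno}; surviving tuples: {(14, SFO, 25), (20, SEA, 27), (24, DEN, 30), (27, DEN, 40)}
Apply σ_{hours >= 15}; surviving tuples: {(14, SFO, 25), (21, SEA, 18), (29, ATL, 16), (33, HND, 21), (34, DEN, 32), (38, CDG, 22)}
Difference: {(14, SFO, 25), (20, SEA, 27), (24, DEN, 30), (27, DEN, 40)} with {(14, SFO, 25), (21, SEA, 18), (29, ATL, 16), (33, HND, 21), (34, DEN, 32), (38, CDG, 22)} → {(20, SEA, 27), (24, DEN, 30), (27, DEN, 40)}
π_{fno, hours} gives {(20, 27), (24, 30), (27, 40)}.

{(20, 27), (24, 30), (27, 40)}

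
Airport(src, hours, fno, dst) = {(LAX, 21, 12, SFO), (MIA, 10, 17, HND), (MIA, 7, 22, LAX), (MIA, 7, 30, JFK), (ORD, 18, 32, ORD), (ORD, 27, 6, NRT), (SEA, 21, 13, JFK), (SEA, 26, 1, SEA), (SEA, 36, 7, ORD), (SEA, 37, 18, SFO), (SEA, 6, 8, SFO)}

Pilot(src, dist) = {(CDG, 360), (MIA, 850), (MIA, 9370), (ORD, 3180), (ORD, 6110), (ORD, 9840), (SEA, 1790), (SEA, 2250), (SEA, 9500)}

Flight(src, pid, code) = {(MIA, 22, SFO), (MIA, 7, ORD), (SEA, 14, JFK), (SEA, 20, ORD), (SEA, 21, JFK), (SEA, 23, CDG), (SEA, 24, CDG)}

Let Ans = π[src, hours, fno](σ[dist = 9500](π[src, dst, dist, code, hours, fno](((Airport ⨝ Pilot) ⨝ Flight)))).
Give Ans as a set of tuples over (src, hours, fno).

{(SEA, 21, 13), (SEA, 26, 1), (SEA, 36, 7), (SEA, 37, 18), (SEA, 6, 8)}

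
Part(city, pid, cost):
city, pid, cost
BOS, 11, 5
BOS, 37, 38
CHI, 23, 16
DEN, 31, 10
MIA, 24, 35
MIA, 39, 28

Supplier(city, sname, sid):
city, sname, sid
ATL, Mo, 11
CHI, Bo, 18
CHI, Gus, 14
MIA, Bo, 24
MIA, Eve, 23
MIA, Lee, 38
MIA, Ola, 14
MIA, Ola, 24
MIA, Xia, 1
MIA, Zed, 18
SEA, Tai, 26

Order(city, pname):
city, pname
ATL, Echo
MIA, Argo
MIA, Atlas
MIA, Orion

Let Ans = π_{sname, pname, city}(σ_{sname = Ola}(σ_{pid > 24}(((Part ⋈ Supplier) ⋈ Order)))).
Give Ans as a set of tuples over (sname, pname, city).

{(Ola, Argo, MIA), (Ola, Atlas, MIA), (Ola, Orion, MIA)}

Joining Part and Supplier on city yields {(CHI, 23, 16, Bo, 18), (CHI, 23, 16, Gus, 14), (MIA, 24, 35, Bo, 24), (MIA, 24, 35, Eve, 23), (MIA, 24, 35, Lee, 38), (MIA, 24, 35, Ola, 14), (MIA, 24, 35, Ola, 24), (MIA, 24, 35, Xia, 1), (MIA, 24, 35, Zed, 18), (MIA, 39, 28, Bo, 24), (MIA, 39, 28, Eve, 23), (MIA, 39, 28, Lee, 38), (MIA, 39, 28, Ola, 14), (MIA, 39, 28, Ola, 24), (MIA, 39, 28, Xia, 1), (MIA, 39, 28, Zed, 18)}.
Joining (Part ⋈ Supplier) and Order on city yields {(MIA, 24, 35, Bo, 24, Argo), (MIA, 24, 35, Bo, 24, Atlas), (MIA, 24, 35, Bo, 24, Orion), (MIA, 24, 35, Eve, 23, Argo), (MIA, 24, 35, Eve, 23, Atlas), (MIA, 24, 35, Eve, 23, Orion), (MIA, 24, 35, Lee, 38, Argo), (MIA, 24, 35, Lee, 38, Atlas), (MIA, 24, 35, Lee, 38, Orion), (MIA, 24, 35, Ola, 14, Argo), (MIA, 24, 35, Ola, 14, Atlas), (MIA, 24, 35, Ola, 14, Orion), (MIA, 24, 35, Ola, 24, Argo), (MIA, 24, 35, Ola, 24, Atlas), (MIA, 24, 35, Ola, 24, Orion), (MIA, 24, 35, Xia, 1, Argo), (MIA, 24, 35, Xia, 1, Atlas), (MIA, 24, 35, Xia, 1, Orion), (MIA, 24, 35, Zed, 18, Argo), (MIA, 24, 35, Zed, 18, Atlas), (MIA, 24, 35, Zed, 18, Orion), (MIA, 39, 28, Bo, 24, Argo), (MIA, 39, 28, Bo, 24, Atlas), (MIA, 39, 28, Bo, 24, Orion), (MIA, 39, 28, Eve, 23, Argo), (MIA, 39, 28, Eve, 23, Atlas), (MIA, 39, 28, Eve, 23, Orion), (MIA, 39, 28, Lee, 38, Argo), (MIA, 39, 28, Lee, 38, Atlas), (MIA, 39, 28, Lee, 38, Orion), (MIA, 39, 28, Ola, 14, Argo), (MIA, 39, 28, Ola, 14, Atlas), (MIA, 39, 28, Ola, 14, Orion), (MIA, 39, 28, Ola, 24, Argo), (MIA, 39, 28, Ola, 24, Atlas), (MIA, 39, 28, Ola, 24, Orion), (MIA, 39, 28, Xia, 1, Argo), (MIA, 39, 28, Xia, 1, Atlas), (MIA, 39, 28, Xia, 1, Orion), (MIA, 39, 28, Zed, 18, Argo), (MIA, 39, 28, Zed, 18, Atlas), (MIA, 39, 28, Zed, 18, Orion)}.
Filtering on pid > 24 leaves {(MIA, 39, 28, Bo, 24, Argo), (MIA, 39, 28, Bo, 24, Atlas), (MIA, 39, 28, Bo, 24, Orion), (MIA, 39, 28, Eve, 23, Argo), (MIA, 39, 28, Eve, 23, Atlas), (MIA, 39, 28, Eve, 23, Orion), (MIA, 39, 28, Lee, 38, Argo), (MIA, 39, 28, Lee, 38, Atlas), (MIA, 39, 28, Lee, 38, Orion), (MIA, 39, 28, Ola, 14, Argo), (MIA, 39, 28, Ola, 14, Atlas), (MIA, 39, 28, Ola, 14, Orion), (MIA, 39, 28, Ola, 24, Argo), (MIA, 39, 28, Ola, 24, Atlas), (MIA, 39, 28, Ola, 24, Orion), (MIA, 39, 28, Xia, 1, Argo), (MIA, 39, 28, Xia, 1, Atlas), (MIA, 39, 28, Xia, 1, Orion), (MIA, 39, 28, Zed, 18, Argo), (MIA, 39, 28, Zed, 18, Atlas), (MIA, 39, 28, Zed, 18, Orion)}.
Filtering on sname = Ola leaves {(MIA, 39, 28, Ola, 14, Argo), (MIA, 39, 28, Ola, 14, Atlas), (MIA, 39, 28, Ola, 14, Orion), (MIA, 39, 28, Ola, 24, Argo), (MIA, 39, 28, Ola, 24, Atlas), (MIA, 39, 28, Ola, 24, Orion)}.
Keep only column(s) sname, pname, city (3 duplicate(s) eliminated): {(Ola, Argo, MIA), (Ola, Atlas, MIA), (Ola, Orion, MIA)}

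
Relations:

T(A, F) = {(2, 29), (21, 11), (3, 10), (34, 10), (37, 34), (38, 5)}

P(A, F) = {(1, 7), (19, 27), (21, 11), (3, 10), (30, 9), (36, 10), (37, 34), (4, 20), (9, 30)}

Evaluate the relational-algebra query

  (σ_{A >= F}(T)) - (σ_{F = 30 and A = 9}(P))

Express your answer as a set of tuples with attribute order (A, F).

{(21, 11), (34, 10), (37, 34), (38, 5)}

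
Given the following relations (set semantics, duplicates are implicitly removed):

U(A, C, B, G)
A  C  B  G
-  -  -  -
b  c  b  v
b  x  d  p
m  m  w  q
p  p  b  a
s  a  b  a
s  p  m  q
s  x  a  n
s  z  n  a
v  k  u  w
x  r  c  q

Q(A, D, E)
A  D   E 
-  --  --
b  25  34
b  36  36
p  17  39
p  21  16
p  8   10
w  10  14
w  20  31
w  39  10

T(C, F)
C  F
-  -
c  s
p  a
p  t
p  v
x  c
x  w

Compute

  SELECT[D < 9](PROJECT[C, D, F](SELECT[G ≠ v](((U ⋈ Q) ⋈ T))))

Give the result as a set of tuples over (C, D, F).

{(p, 8, a), (p, 8, t), (p, 8, v)}

Joining U and Q on A yields {(b, c, b, v, 25, 34), (b, c, b, v, 36, 36), (b, x, d, p, 25, 34), (b, x, d, p, 36, 36), (p, p, b, a, 17, 39), (p, p, b, a, 21, 16), (p, p, b, a, 8, 10)}.
Joining (U ⋈ Q) and T on C yields {(b, c, b, v, 25, 34, s), (b, c, b, v, 36, 36, s), (b, x, d, p, 25, 34, c), (b, x, d, p, 25, 34, w), (b, x, d, p, 36, 36, c), (b, x, d, p, 36, 36, w), (p, p, b, a, 17, 39, a), (p, p, b, a, 17, 39, t), (p, p, b, a, 17, 39, v), (p, p, b, a, 21, 16, a), (p, p, b, a, 21, 16, t), (p, p, b, a, 21, 16, v), (p, p, b, a, 8, 10, a), (p, p, b, a, 8, 10, t), (p, p, b, a, 8, 10, v)}.
Filtering on G ≠ v leaves {(b, x, d, p, 25, 34, c), (b, x, d, p, 25, 34, w), (b, x, d, p, 36, 36, c), (b, x, d, p, 36, 36, w), (p, p, b, a, 17, 39, a), (p, p, b, a, 17, 39, t), (p, p, b, a, 17, 39, v), (p, p, b, a, 21, 16, a), (p, p, b, a, 21, 16, t), (p, p, b, a, 21, 16, v), (p, p, b, a, 8, 10, a), (p, p, b, a, 8, 10, t), (p, p, b, a, 8, 10, v)}.
Projecting to C, D, F: {(p, 17, a), (p, 17, t), (p, 17, v), (p, 21, a), (p, 21, t), (p, 21, v), (p, 8, a), (p, 8, t), (p, 8, v), (x, 25, c), (x, 25, w), (x, 36, c), (x, 36, w)}
Filtering on D < 9 leaves {(p, 8, a), (p, 8, t), (p, 8, v)}.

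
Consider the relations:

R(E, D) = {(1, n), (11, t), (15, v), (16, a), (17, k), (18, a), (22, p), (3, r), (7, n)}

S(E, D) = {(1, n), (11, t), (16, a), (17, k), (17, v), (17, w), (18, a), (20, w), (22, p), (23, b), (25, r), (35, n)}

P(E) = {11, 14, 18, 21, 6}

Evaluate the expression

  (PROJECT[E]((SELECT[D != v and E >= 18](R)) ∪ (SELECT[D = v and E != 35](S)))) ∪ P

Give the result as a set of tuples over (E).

σ[D != v and E >= 18]: keep tuples satisfying D != v and E >= 18 → {(18, a), (22, p)}
σ[D = v and E != 35]: keep tuples satisfying D = v and E != 35 → {(17, v)}
Set union of the two operands is {(17, v), (18, a), (22, p)}.
π[E]: project onto (E) → {17, 18, 22}
Set union of the two operands is {11, 14, 17, 18, 21, 22, 6}.

{11, 14, 17, 18, 21, 22, 6}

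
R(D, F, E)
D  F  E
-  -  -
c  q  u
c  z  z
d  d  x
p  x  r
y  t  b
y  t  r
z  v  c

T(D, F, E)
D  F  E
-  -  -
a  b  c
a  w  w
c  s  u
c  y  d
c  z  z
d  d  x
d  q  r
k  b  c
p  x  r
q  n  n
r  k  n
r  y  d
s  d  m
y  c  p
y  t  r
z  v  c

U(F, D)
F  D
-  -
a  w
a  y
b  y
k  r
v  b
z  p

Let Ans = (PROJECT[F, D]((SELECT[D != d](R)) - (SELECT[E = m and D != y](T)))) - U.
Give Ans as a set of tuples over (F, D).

Selection D != d: {(c, q, u), (c, z, z), (p, x, r), (y, t, b), (y, t, r), (z, v, c)}
Selection E = m and D != y: {(s, d, m)}
Taking the difference: {(c, q, u), (c, z, z), (p, x, r), (y, t, b), (y, t, r), (z, v, c)}
π_{F, D} gives {(q, c), (t, y), (v, z), (x, p), (z, c)} (1 duplicate(s) eliminated).
Taking the difference: {(q, c), (t, y), (v, z), (x, p), (z, c)}

{(q, c), (t, y), (v, z), (x, p), (z, c)}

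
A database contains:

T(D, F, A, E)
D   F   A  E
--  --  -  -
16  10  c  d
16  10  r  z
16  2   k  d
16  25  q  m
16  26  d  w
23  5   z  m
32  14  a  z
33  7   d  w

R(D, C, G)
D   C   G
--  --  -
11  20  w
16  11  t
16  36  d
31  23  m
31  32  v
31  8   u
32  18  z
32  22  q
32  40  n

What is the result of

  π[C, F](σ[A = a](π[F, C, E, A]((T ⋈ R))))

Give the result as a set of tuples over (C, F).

Joining T and R on D yields {(16, 10, c, d, 11, t), (16, 10, c, d, 36, d), (16, 10, r, z, 11, t), (16, 10, r, z, 36, d), (16, 2, k, d, 11, t), (16, 2, k, d, 36, d), (16, 25, q, m, 11, t), (16, 25, q, m, 36, d), (16, 26, d, w, 11, t), (16, 26, d, w, 36, d), (32, 14, a, z, 18, z), (32, 14, a, z, 22, q), (32, 14, a, z, 40, n)}.
Projecting to F, C, E, A: {(10, 11, d, c), (10, 11, z, r), (10, 36, d, c), (10, 36, z, r), (14, 18, z, a), (14, 22, z, a), (14, 40, z, a), (2, 11, d, k), (2, 36, d, k), (25, 11, m, q), (25, 36, m, q), (26, 11, w, d), (26, 36, w, d)}
σ[A = a]: keep tuples satisfying A = a → {(14, 18, z, a), (14, 22, z, a), (14, 40, z, a)}
Projecting to C, F: {(18, 14), (22, 14), (40, 14)}

{(18, 14), (22, 14), (40, 14)}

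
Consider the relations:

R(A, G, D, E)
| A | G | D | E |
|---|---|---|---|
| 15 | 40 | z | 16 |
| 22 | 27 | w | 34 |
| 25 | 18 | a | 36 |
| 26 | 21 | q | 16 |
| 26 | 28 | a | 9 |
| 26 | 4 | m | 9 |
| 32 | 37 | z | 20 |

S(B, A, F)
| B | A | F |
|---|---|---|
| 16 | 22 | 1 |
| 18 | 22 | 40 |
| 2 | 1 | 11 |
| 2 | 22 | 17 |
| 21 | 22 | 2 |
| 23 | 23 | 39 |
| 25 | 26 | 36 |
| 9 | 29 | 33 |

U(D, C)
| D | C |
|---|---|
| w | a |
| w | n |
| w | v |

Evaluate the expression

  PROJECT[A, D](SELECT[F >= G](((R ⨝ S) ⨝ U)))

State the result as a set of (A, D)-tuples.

{(22, w)}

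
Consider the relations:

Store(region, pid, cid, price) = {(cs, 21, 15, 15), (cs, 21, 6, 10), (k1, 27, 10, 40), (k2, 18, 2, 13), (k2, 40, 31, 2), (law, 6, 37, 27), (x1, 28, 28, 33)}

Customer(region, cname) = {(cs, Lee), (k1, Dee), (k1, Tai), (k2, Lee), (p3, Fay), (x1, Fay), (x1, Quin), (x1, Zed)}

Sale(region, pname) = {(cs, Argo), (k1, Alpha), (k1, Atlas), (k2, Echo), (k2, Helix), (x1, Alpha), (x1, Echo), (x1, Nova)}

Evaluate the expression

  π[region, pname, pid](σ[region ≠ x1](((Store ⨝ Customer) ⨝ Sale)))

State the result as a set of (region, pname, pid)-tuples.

Joining Store and Customer on region yields {(cs, 21, 15, 15, Lee), (cs, 21, 6, 10, Lee), (k1, 27, 10, 40, Dee), (k1, 27, 10, 40, Tai), (k2, 18, 2, 13, Lee), (k2, 40, 31, 2, Lee), (x1, 28, 28, 33, Fay), (x1, 28, 28, 33, Quin), (x1, 28, 28, 33, Zed)}.
Joining (Store ⨝ Customer) and Sale on region yields {(cs, 21, 15, 15, Lee, Argo), (cs, 21, 6, 10, Lee, Argo), (k1, 27, 10, 40, Dee, Alpha), (k1, 27, 10, 40, Dee, Atlas), (k1, 27, 10, 40, Tai, Alpha), (k1, 27, 10, 40, Tai, Atlas), (k2, 18, 2, 13, Lee, Echo), (k2, 18, 2, 13, Lee, Helix), (k2, 40, 31, 2, Lee, Echo), (k2, 40, 31, 2, Lee, Helix), (x1, 28, 28, 33, Fay, Alpha), (x1, 28, 28, 33, Fay, Echo), (x1, 28, 28, 33, Fay, Nova), (x1, 28, 28, 33, Quin, Alpha), (x1, 28, 28, 33, Quin, Echo), (x1, 28, 28, 33, Quin, Nova), (x1, 28, 28, 33, Zed, Alpha), (x1, 28, 28, 33, Zed, Echo), (x1, 28, 28, 33, Zed, Nova)}.
Apply σ_{region ≠ x1}; surviving tuples: {(cs, 21, 15, 15, Lee, Argo), (cs, 21, 6, 10, Lee, Argo), (k1, 27, 10, 40, Dee, Alpha), (k1, 27, 10, 40, Dee, Atlas), (k1, 27, 10, 40, Tai, Alpha), (k1, 27, 10, 40, Tai, Atlas), (k2, 18, 2, 13, Lee, Echo), (k2, 18, 2, 13, Lee, Helix), (k2, 40, 31, 2, Lee, Echo), (k2, 40, 31, 2, Lee, Helix)}
Projecting to region, pname, pid (3 duplicate(s) eliminated): {(cs, Argo, 21), (k1, Alpha, 27), (k1, Atlas, 27), (k2, Echo, 18), (k2, Echo, 40), (k2, Helix, 18), (k2, Helix, 40)}

{(cs, Argo, 21), (k1, Alpha, 27), (k1, Atlas, 27), (k2, Echo, 18), (k2, Echo, 40), (k2, Helix, 18), (k2, Helix, 40)}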